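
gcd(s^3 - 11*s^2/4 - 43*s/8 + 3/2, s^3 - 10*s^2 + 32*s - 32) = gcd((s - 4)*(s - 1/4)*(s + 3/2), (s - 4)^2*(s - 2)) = s - 4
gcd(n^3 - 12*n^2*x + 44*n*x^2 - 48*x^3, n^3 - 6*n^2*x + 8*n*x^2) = n^2 - 6*n*x + 8*x^2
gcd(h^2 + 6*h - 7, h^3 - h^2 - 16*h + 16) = h - 1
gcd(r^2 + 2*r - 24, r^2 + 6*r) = r + 6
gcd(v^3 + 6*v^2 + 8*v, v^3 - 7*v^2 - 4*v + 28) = v + 2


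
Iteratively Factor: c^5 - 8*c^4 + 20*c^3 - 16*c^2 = (c - 4)*(c^4 - 4*c^3 + 4*c^2) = c*(c - 4)*(c^3 - 4*c^2 + 4*c) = c*(c - 4)*(c - 2)*(c^2 - 2*c) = c*(c - 4)*(c - 2)^2*(c)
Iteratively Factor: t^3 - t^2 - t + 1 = (t - 1)*(t^2 - 1) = (t - 1)^2*(t + 1)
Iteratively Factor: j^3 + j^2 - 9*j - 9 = (j - 3)*(j^2 + 4*j + 3) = (j - 3)*(j + 3)*(j + 1)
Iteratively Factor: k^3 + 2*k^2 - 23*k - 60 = (k - 5)*(k^2 + 7*k + 12) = (k - 5)*(k + 3)*(k + 4)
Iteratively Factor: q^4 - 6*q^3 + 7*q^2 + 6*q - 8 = (q + 1)*(q^3 - 7*q^2 + 14*q - 8) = (q - 2)*(q + 1)*(q^2 - 5*q + 4) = (q - 2)*(q - 1)*(q + 1)*(q - 4)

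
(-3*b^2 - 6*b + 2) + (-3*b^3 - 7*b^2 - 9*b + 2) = -3*b^3 - 10*b^2 - 15*b + 4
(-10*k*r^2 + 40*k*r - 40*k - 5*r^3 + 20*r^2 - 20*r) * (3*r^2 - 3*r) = -30*k*r^4 + 150*k*r^3 - 240*k*r^2 + 120*k*r - 15*r^5 + 75*r^4 - 120*r^3 + 60*r^2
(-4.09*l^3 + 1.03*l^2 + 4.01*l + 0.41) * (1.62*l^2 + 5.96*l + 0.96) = -6.6258*l^5 - 22.7078*l^4 + 8.7086*l^3 + 25.5526*l^2 + 6.2932*l + 0.3936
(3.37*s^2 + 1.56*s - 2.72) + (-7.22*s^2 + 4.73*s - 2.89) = -3.85*s^2 + 6.29*s - 5.61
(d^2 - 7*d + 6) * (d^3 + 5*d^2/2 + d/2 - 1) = d^5 - 9*d^4/2 - 11*d^3 + 21*d^2/2 + 10*d - 6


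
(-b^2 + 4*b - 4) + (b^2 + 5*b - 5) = 9*b - 9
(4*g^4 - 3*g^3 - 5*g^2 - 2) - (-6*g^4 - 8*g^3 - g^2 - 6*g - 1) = 10*g^4 + 5*g^3 - 4*g^2 + 6*g - 1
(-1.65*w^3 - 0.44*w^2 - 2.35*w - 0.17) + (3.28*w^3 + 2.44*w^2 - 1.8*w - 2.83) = 1.63*w^3 + 2.0*w^2 - 4.15*w - 3.0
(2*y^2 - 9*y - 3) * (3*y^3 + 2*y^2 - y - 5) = 6*y^5 - 23*y^4 - 29*y^3 - 7*y^2 + 48*y + 15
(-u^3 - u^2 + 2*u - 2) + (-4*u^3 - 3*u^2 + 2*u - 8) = -5*u^3 - 4*u^2 + 4*u - 10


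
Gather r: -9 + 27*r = 27*r - 9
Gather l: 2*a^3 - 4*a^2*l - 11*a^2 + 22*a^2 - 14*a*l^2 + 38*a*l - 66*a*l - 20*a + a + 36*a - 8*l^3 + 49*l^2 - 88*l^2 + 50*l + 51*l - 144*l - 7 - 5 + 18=2*a^3 + 11*a^2 + 17*a - 8*l^3 + l^2*(-14*a - 39) + l*(-4*a^2 - 28*a - 43) + 6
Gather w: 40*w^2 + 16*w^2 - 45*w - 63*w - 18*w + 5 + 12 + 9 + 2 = 56*w^2 - 126*w + 28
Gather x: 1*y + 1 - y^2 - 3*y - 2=-y^2 - 2*y - 1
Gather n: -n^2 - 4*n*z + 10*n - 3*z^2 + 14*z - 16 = -n^2 + n*(10 - 4*z) - 3*z^2 + 14*z - 16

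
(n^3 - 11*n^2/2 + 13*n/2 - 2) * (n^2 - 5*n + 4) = n^5 - 21*n^4/2 + 38*n^3 - 113*n^2/2 + 36*n - 8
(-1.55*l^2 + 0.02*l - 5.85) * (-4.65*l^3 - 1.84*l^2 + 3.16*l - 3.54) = 7.2075*l^5 + 2.759*l^4 + 22.2677*l^3 + 16.3142*l^2 - 18.5568*l + 20.709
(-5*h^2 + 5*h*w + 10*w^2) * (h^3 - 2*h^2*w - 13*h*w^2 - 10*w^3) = -5*h^5 + 15*h^4*w + 65*h^3*w^2 - 35*h^2*w^3 - 180*h*w^4 - 100*w^5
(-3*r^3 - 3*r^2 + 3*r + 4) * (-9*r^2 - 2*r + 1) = 27*r^5 + 33*r^4 - 24*r^3 - 45*r^2 - 5*r + 4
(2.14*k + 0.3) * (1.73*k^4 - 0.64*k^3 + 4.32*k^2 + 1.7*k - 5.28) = 3.7022*k^5 - 0.8506*k^4 + 9.0528*k^3 + 4.934*k^2 - 10.7892*k - 1.584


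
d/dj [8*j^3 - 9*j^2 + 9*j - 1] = 24*j^2 - 18*j + 9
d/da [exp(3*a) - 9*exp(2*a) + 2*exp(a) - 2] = (3*exp(2*a) - 18*exp(a) + 2)*exp(a)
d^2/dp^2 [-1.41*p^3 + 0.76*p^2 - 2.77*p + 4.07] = 1.52 - 8.46*p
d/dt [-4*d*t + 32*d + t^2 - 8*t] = -4*d + 2*t - 8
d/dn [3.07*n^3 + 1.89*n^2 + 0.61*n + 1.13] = 9.21*n^2 + 3.78*n + 0.61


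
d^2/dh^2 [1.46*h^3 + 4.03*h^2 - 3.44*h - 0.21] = 8.76*h + 8.06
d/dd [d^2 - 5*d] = 2*d - 5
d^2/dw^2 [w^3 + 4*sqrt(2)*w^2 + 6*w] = 6*w + 8*sqrt(2)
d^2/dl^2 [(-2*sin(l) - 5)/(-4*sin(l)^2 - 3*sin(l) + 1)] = (-32*sin(l)^4 - 264*sin(l)^3 + 100*sin(l)^2 + 249*sin(l) + 142)/((sin(l) + 1)^2*(4*sin(l) - 1)^3)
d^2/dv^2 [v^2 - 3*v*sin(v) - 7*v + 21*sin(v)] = 3*v*sin(v) - 21*sin(v) - 6*cos(v) + 2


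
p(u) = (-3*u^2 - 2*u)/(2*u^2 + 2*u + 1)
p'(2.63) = -0.08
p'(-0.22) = -1.80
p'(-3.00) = -0.01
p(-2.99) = -1.62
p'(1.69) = -0.18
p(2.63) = -1.29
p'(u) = (-6*u - 2)/(2*u^2 + 2*u + 1) + (-4*u - 2)*(-3*u^2 - 2*u)/(2*u^2 + 2*u + 1)^2 = 2*(-u^2 - 3*u - 1)/(4*u^4 + 8*u^3 + 8*u^2 + 4*u + 1)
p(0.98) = -0.99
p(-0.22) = 0.45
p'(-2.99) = -0.01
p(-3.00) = -1.62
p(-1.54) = -1.52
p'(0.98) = -0.41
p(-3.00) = -1.62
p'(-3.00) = -0.01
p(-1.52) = -1.51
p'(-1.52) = 0.38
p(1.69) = -1.18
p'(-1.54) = 0.35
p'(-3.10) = -0.01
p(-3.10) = -1.61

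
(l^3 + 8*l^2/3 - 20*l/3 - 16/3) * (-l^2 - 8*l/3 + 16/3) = -l^5 - 16*l^4/3 + 44*l^3/9 + 112*l^2/3 - 64*l/3 - 256/9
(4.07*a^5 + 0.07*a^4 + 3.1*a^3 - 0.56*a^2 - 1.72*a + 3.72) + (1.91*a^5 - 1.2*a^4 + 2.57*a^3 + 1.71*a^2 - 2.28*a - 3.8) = 5.98*a^5 - 1.13*a^4 + 5.67*a^3 + 1.15*a^2 - 4.0*a - 0.0799999999999996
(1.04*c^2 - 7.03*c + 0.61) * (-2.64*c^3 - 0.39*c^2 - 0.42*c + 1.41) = -2.7456*c^5 + 18.1536*c^4 + 0.6945*c^3 + 4.1811*c^2 - 10.1685*c + 0.8601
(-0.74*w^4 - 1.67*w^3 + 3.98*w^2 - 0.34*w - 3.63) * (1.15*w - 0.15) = -0.851*w^5 - 1.8095*w^4 + 4.8275*w^3 - 0.988*w^2 - 4.1235*w + 0.5445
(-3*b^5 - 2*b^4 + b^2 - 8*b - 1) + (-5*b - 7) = -3*b^5 - 2*b^4 + b^2 - 13*b - 8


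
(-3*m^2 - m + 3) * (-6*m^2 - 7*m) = 18*m^4 + 27*m^3 - 11*m^2 - 21*m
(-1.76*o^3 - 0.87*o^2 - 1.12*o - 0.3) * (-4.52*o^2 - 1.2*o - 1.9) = 7.9552*o^5 + 6.0444*o^4 + 9.4504*o^3 + 4.353*o^2 + 2.488*o + 0.57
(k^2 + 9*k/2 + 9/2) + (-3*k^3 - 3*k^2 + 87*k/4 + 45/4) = -3*k^3 - 2*k^2 + 105*k/4 + 63/4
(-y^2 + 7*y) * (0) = 0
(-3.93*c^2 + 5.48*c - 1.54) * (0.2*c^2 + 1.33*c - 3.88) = -0.786*c^4 - 4.1309*c^3 + 22.2288*c^2 - 23.3106*c + 5.9752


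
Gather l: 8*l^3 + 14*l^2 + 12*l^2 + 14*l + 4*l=8*l^3 + 26*l^2 + 18*l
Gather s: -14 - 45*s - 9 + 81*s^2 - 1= 81*s^2 - 45*s - 24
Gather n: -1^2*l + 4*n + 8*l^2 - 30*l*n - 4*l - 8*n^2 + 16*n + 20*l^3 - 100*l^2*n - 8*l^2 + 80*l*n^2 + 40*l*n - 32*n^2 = 20*l^3 - 5*l + n^2*(80*l - 40) + n*(-100*l^2 + 10*l + 20)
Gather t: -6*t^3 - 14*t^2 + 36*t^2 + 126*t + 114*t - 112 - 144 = -6*t^3 + 22*t^2 + 240*t - 256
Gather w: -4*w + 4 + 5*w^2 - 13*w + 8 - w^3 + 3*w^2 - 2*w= -w^3 + 8*w^2 - 19*w + 12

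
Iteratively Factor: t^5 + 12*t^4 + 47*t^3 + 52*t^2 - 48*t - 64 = (t - 1)*(t^4 + 13*t^3 + 60*t^2 + 112*t + 64) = (t - 1)*(t + 4)*(t^3 + 9*t^2 + 24*t + 16) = (t - 1)*(t + 1)*(t + 4)*(t^2 + 8*t + 16) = (t - 1)*(t + 1)*(t + 4)^2*(t + 4)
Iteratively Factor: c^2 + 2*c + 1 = (c + 1)*(c + 1)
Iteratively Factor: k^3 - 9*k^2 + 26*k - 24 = (k - 3)*(k^2 - 6*k + 8) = (k - 4)*(k - 3)*(k - 2)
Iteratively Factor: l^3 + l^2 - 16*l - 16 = (l + 1)*(l^2 - 16) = (l + 1)*(l + 4)*(l - 4)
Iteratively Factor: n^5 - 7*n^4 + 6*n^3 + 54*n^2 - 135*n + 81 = (n - 3)*(n^4 - 4*n^3 - 6*n^2 + 36*n - 27) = (n - 3)*(n + 3)*(n^3 - 7*n^2 + 15*n - 9) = (n - 3)^2*(n + 3)*(n^2 - 4*n + 3) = (n - 3)^3*(n + 3)*(n - 1)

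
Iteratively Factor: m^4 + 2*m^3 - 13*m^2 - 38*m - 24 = (m + 3)*(m^3 - m^2 - 10*m - 8) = (m + 1)*(m + 3)*(m^2 - 2*m - 8) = (m + 1)*(m + 2)*(m + 3)*(m - 4)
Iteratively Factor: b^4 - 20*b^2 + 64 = (b + 2)*(b^3 - 2*b^2 - 16*b + 32) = (b - 4)*(b + 2)*(b^2 + 2*b - 8) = (b - 4)*(b - 2)*(b + 2)*(b + 4)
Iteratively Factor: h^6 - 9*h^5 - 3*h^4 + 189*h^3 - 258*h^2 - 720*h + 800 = (h + 2)*(h^5 - 11*h^4 + 19*h^3 + 151*h^2 - 560*h + 400) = (h - 5)*(h + 2)*(h^4 - 6*h^3 - 11*h^2 + 96*h - 80) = (h - 5)*(h - 4)*(h + 2)*(h^3 - 2*h^2 - 19*h + 20) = (h - 5)*(h - 4)*(h - 1)*(h + 2)*(h^2 - h - 20) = (h - 5)^2*(h - 4)*(h - 1)*(h + 2)*(h + 4)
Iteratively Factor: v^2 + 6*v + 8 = (v + 4)*(v + 2)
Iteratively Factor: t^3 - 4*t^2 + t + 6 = (t - 2)*(t^2 - 2*t - 3) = (t - 2)*(t + 1)*(t - 3)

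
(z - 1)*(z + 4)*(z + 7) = z^3 + 10*z^2 + 17*z - 28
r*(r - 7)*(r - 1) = r^3 - 8*r^2 + 7*r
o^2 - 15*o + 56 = (o - 8)*(o - 7)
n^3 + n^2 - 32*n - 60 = (n - 6)*(n + 2)*(n + 5)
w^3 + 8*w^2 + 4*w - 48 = (w - 2)*(w + 4)*(w + 6)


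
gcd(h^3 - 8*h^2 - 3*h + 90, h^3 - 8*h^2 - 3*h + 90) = h^3 - 8*h^2 - 3*h + 90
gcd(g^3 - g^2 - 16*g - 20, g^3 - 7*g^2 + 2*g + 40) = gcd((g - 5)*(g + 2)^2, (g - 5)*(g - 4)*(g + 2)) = g^2 - 3*g - 10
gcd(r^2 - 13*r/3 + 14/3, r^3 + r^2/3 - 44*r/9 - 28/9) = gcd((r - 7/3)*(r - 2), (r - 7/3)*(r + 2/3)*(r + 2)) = r - 7/3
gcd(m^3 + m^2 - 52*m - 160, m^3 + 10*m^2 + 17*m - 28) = m + 4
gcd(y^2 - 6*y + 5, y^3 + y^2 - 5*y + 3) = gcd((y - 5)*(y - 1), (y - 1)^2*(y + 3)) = y - 1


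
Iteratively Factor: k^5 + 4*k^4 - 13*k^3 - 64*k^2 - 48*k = (k + 4)*(k^4 - 13*k^2 - 12*k) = k*(k + 4)*(k^3 - 13*k - 12) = k*(k + 1)*(k + 4)*(k^2 - k - 12) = k*(k - 4)*(k + 1)*(k + 4)*(k + 3)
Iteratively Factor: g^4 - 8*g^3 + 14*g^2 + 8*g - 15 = (g + 1)*(g^3 - 9*g^2 + 23*g - 15) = (g - 1)*(g + 1)*(g^2 - 8*g + 15) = (g - 5)*(g - 1)*(g + 1)*(g - 3)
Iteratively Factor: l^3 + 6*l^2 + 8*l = (l + 4)*(l^2 + 2*l) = l*(l + 4)*(l + 2)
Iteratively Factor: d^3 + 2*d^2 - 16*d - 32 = (d + 4)*(d^2 - 2*d - 8) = (d - 4)*(d + 4)*(d + 2)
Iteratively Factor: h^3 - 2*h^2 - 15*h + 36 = (h + 4)*(h^2 - 6*h + 9) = (h - 3)*(h + 4)*(h - 3)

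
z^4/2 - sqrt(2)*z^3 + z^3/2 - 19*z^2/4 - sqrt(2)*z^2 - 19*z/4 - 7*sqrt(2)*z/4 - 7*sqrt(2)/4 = (z/2 + 1/2)*(z - 7*sqrt(2)/2)*(z + sqrt(2)/2)*(z + sqrt(2))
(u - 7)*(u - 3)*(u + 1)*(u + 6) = u^4 - 3*u^3 - 43*u^2 + 87*u + 126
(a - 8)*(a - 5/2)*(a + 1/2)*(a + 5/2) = a^4 - 15*a^3/2 - 41*a^2/4 + 375*a/8 + 25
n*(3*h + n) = 3*h*n + n^2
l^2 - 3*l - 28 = (l - 7)*(l + 4)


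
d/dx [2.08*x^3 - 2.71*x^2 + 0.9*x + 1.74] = 6.24*x^2 - 5.42*x + 0.9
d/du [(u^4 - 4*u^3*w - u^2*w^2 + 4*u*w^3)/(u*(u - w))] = 2*u - 3*w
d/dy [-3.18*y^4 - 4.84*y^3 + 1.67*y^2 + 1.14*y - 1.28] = -12.72*y^3 - 14.52*y^2 + 3.34*y + 1.14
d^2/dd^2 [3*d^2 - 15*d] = 6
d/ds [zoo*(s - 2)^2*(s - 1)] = zoo*(s^2 + s + 1)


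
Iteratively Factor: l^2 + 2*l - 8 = (l + 4)*(l - 2)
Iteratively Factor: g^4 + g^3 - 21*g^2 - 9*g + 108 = (g + 3)*(g^3 - 2*g^2 - 15*g + 36) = (g - 3)*(g + 3)*(g^2 + g - 12) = (g - 3)^2*(g + 3)*(g + 4)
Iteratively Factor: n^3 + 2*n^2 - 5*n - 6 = (n + 3)*(n^2 - n - 2) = (n + 1)*(n + 3)*(n - 2)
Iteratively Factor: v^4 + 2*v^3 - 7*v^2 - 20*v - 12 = (v - 3)*(v^3 + 5*v^2 + 8*v + 4) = (v - 3)*(v + 2)*(v^2 + 3*v + 2) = (v - 3)*(v + 1)*(v + 2)*(v + 2)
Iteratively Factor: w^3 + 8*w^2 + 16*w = (w + 4)*(w^2 + 4*w) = (w + 4)^2*(w)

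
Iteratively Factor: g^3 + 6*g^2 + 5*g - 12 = (g + 3)*(g^2 + 3*g - 4) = (g - 1)*(g + 3)*(g + 4)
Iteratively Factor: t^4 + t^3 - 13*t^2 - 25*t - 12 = (t - 4)*(t^3 + 5*t^2 + 7*t + 3) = (t - 4)*(t + 3)*(t^2 + 2*t + 1) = (t - 4)*(t + 1)*(t + 3)*(t + 1)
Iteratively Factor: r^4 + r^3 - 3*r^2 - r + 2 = (r - 1)*(r^3 + 2*r^2 - r - 2) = (r - 1)*(r + 2)*(r^2 - 1) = (r - 1)^2*(r + 2)*(r + 1)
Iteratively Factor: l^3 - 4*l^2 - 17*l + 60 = (l - 5)*(l^2 + l - 12) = (l - 5)*(l - 3)*(l + 4)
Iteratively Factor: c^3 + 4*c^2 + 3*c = (c + 1)*(c^2 + 3*c) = c*(c + 1)*(c + 3)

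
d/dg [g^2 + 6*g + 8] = 2*g + 6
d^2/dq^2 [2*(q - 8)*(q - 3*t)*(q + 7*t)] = 12*q + 16*t - 32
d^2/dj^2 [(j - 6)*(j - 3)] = 2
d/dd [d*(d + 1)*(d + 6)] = 3*d^2 + 14*d + 6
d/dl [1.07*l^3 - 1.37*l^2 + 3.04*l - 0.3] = 3.21*l^2 - 2.74*l + 3.04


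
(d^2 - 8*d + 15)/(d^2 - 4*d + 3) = (d - 5)/(d - 1)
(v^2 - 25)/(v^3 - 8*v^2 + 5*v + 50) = (v + 5)/(v^2 - 3*v - 10)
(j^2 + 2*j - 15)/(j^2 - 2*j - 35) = (j - 3)/(j - 7)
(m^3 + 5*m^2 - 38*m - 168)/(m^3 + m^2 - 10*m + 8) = (m^2 + m - 42)/(m^2 - 3*m + 2)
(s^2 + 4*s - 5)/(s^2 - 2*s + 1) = (s + 5)/(s - 1)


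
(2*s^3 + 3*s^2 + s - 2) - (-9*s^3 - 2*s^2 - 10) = 11*s^3 + 5*s^2 + s + 8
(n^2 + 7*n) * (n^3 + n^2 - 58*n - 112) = n^5 + 8*n^4 - 51*n^3 - 518*n^2 - 784*n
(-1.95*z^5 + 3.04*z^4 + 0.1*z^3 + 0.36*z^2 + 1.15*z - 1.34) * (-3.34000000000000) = 6.513*z^5 - 10.1536*z^4 - 0.334*z^3 - 1.2024*z^2 - 3.841*z + 4.4756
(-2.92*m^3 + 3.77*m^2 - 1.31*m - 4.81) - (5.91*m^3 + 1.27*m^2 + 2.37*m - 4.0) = -8.83*m^3 + 2.5*m^2 - 3.68*m - 0.81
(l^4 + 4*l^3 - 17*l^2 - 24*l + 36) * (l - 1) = l^5 + 3*l^4 - 21*l^3 - 7*l^2 + 60*l - 36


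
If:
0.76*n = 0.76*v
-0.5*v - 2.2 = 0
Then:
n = -4.40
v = -4.40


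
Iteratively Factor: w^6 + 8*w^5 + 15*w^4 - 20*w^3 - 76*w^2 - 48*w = (w + 1)*(w^5 + 7*w^4 + 8*w^3 - 28*w^2 - 48*w) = w*(w + 1)*(w^4 + 7*w^3 + 8*w^2 - 28*w - 48) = w*(w - 2)*(w + 1)*(w^3 + 9*w^2 + 26*w + 24) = w*(w - 2)*(w + 1)*(w + 4)*(w^2 + 5*w + 6) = w*(w - 2)*(w + 1)*(w + 2)*(w + 4)*(w + 3)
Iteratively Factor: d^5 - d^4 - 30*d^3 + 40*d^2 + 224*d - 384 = (d - 2)*(d^4 + d^3 - 28*d^2 - 16*d + 192) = (d - 3)*(d - 2)*(d^3 + 4*d^2 - 16*d - 64) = (d - 4)*(d - 3)*(d - 2)*(d^2 + 8*d + 16) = (d - 4)*(d - 3)*(d - 2)*(d + 4)*(d + 4)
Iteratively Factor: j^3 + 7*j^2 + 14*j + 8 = (j + 2)*(j^2 + 5*j + 4) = (j + 2)*(j + 4)*(j + 1)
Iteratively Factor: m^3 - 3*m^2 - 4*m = (m)*(m^2 - 3*m - 4) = m*(m + 1)*(m - 4)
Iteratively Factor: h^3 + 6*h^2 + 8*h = (h + 2)*(h^2 + 4*h) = (h + 2)*(h + 4)*(h)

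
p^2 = p^2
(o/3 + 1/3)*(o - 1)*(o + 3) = o^3/3 + o^2 - o/3 - 1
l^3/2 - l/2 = l*(l/2 + 1/2)*(l - 1)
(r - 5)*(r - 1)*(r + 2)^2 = r^4 - 2*r^3 - 15*r^2 - 4*r + 20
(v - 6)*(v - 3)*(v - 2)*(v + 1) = v^4 - 10*v^3 + 25*v^2 - 36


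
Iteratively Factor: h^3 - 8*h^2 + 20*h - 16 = (h - 4)*(h^2 - 4*h + 4) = (h - 4)*(h - 2)*(h - 2)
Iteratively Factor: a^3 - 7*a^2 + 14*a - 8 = (a - 4)*(a^2 - 3*a + 2) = (a - 4)*(a - 2)*(a - 1)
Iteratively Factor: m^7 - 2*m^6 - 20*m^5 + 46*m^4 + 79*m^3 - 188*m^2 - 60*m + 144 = (m + 1)*(m^6 - 3*m^5 - 17*m^4 + 63*m^3 + 16*m^2 - 204*m + 144) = (m - 1)*(m + 1)*(m^5 - 2*m^4 - 19*m^3 + 44*m^2 + 60*m - 144) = (m - 2)*(m - 1)*(m + 1)*(m^4 - 19*m^2 + 6*m + 72) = (m - 2)*(m - 1)*(m + 1)*(m + 2)*(m^3 - 2*m^2 - 15*m + 36) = (m - 3)*(m - 2)*(m - 1)*(m + 1)*(m + 2)*(m^2 + m - 12) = (m - 3)*(m - 2)*(m - 1)*(m + 1)*(m + 2)*(m + 4)*(m - 3)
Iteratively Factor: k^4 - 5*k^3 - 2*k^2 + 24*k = (k - 4)*(k^3 - k^2 - 6*k) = (k - 4)*(k - 3)*(k^2 + 2*k) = k*(k - 4)*(k - 3)*(k + 2)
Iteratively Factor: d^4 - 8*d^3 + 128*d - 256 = (d - 4)*(d^3 - 4*d^2 - 16*d + 64) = (d - 4)*(d + 4)*(d^2 - 8*d + 16) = (d - 4)^2*(d + 4)*(d - 4)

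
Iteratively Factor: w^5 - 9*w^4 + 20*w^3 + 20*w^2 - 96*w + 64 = (w - 2)*(w^4 - 7*w^3 + 6*w^2 + 32*w - 32) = (w - 2)*(w + 2)*(w^3 - 9*w^2 + 24*w - 16) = (w - 4)*(w - 2)*(w + 2)*(w^2 - 5*w + 4) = (w - 4)^2*(w - 2)*(w + 2)*(w - 1)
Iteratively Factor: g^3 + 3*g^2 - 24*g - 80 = (g + 4)*(g^2 - g - 20) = (g + 4)^2*(g - 5)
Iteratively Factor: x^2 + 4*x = (x)*(x + 4)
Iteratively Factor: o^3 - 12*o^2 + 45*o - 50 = (o - 5)*(o^2 - 7*o + 10) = (o - 5)^2*(o - 2)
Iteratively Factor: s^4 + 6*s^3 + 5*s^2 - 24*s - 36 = (s + 3)*(s^3 + 3*s^2 - 4*s - 12) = (s + 2)*(s + 3)*(s^2 + s - 6) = (s - 2)*(s + 2)*(s + 3)*(s + 3)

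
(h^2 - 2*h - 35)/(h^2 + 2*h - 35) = (h^2 - 2*h - 35)/(h^2 + 2*h - 35)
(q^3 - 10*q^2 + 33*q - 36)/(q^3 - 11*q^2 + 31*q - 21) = (q^2 - 7*q + 12)/(q^2 - 8*q + 7)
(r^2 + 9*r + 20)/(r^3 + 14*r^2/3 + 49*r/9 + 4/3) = 9*(r^2 + 9*r + 20)/(9*r^3 + 42*r^2 + 49*r + 12)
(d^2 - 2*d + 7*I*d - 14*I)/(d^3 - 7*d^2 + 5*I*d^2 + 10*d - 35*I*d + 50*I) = (d + 7*I)/(d^2 + 5*d*(-1 + I) - 25*I)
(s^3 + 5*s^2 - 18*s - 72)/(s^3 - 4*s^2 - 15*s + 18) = (s^2 + 2*s - 24)/(s^2 - 7*s + 6)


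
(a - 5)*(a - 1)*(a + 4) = a^3 - 2*a^2 - 19*a + 20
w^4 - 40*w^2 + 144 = (w - 6)*(w - 2)*(w + 2)*(w + 6)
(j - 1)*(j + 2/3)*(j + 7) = j^3 + 20*j^2/3 - 3*j - 14/3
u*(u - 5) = u^2 - 5*u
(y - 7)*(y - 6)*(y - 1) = y^3 - 14*y^2 + 55*y - 42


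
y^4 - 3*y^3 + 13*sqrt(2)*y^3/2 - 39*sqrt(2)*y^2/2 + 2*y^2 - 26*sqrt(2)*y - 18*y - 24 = (y - 4)*(y + 1)*(y + sqrt(2)/2)*(y + 6*sqrt(2))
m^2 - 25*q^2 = (m - 5*q)*(m + 5*q)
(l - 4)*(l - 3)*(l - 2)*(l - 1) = l^4 - 10*l^3 + 35*l^2 - 50*l + 24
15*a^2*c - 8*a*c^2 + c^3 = c*(-5*a + c)*(-3*a + c)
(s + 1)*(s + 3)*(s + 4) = s^3 + 8*s^2 + 19*s + 12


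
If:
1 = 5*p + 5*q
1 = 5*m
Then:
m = 1/5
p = 1/5 - q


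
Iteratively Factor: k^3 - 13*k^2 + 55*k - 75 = (k - 3)*(k^2 - 10*k + 25) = (k - 5)*(k - 3)*(k - 5)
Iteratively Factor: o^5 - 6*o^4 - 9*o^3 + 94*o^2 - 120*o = (o - 3)*(o^4 - 3*o^3 - 18*o^2 + 40*o) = o*(o - 3)*(o^3 - 3*o^2 - 18*o + 40) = o*(o - 5)*(o - 3)*(o^2 + 2*o - 8) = o*(o - 5)*(o - 3)*(o - 2)*(o + 4)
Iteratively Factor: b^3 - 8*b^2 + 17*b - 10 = (b - 5)*(b^2 - 3*b + 2) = (b - 5)*(b - 1)*(b - 2)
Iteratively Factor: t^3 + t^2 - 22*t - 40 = (t + 2)*(t^2 - t - 20) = (t - 5)*(t + 2)*(t + 4)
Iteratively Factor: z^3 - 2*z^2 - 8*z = (z)*(z^2 - 2*z - 8) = z*(z - 4)*(z + 2)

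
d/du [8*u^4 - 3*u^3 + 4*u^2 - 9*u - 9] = 32*u^3 - 9*u^2 + 8*u - 9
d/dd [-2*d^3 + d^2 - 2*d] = -6*d^2 + 2*d - 2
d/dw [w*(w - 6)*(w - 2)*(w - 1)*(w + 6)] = 5*w^4 - 12*w^3 - 102*w^2 + 216*w - 72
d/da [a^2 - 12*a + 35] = 2*a - 12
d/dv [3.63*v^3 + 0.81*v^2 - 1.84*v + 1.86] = 10.89*v^2 + 1.62*v - 1.84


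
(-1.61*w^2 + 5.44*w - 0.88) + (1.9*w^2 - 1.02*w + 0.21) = 0.29*w^2 + 4.42*w - 0.67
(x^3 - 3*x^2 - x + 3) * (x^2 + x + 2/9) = x^5 - 2*x^4 - 34*x^3/9 + 4*x^2/3 + 25*x/9 + 2/3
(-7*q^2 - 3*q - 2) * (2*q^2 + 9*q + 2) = -14*q^4 - 69*q^3 - 45*q^2 - 24*q - 4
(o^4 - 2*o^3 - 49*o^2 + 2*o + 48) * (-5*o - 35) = -5*o^5 - 25*o^4 + 315*o^3 + 1705*o^2 - 310*o - 1680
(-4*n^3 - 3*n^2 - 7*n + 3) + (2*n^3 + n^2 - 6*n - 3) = -2*n^3 - 2*n^2 - 13*n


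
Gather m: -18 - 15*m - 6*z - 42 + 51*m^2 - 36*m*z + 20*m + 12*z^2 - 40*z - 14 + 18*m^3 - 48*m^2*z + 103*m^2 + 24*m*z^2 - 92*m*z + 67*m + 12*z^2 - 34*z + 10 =18*m^3 + m^2*(154 - 48*z) + m*(24*z^2 - 128*z + 72) + 24*z^2 - 80*z - 64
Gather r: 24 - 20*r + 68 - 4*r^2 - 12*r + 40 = -4*r^2 - 32*r + 132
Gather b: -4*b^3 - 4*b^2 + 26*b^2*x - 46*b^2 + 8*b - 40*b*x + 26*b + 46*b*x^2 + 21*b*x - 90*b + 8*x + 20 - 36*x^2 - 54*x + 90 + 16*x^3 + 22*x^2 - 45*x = -4*b^3 + b^2*(26*x - 50) + b*(46*x^2 - 19*x - 56) + 16*x^3 - 14*x^2 - 91*x + 110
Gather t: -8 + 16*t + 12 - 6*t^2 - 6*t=-6*t^2 + 10*t + 4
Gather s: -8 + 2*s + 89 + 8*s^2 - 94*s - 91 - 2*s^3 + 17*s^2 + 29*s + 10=-2*s^3 + 25*s^2 - 63*s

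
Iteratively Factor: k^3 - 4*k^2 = (k)*(k^2 - 4*k) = k*(k - 4)*(k)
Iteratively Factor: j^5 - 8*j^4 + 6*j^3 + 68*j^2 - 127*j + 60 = (j - 1)*(j^4 - 7*j^3 - j^2 + 67*j - 60) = (j - 4)*(j - 1)*(j^3 - 3*j^2 - 13*j + 15) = (j - 4)*(j - 1)^2*(j^2 - 2*j - 15) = (j - 5)*(j - 4)*(j - 1)^2*(j + 3)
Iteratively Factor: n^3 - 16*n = (n)*(n^2 - 16) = n*(n - 4)*(n + 4)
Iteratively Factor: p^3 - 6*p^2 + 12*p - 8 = (p - 2)*(p^2 - 4*p + 4) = (p - 2)^2*(p - 2)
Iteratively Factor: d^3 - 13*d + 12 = (d + 4)*(d^2 - 4*d + 3) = (d - 1)*(d + 4)*(d - 3)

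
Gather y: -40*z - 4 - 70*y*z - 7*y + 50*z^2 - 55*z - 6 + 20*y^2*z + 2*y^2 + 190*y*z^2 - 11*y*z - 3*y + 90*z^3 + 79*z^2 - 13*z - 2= y^2*(20*z + 2) + y*(190*z^2 - 81*z - 10) + 90*z^3 + 129*z^2 - 108*z - 12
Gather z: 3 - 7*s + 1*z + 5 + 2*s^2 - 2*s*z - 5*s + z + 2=2*s^2 - 12*s + z*(2 - 2*s) + 10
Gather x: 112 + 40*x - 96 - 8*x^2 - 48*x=-8*x^2 - 8*x + 16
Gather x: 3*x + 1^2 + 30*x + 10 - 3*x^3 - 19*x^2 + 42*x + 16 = -3*x^3 - 19*x^2 + 75*x + 27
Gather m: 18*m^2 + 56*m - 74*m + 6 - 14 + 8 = 18*m^2 - 18*m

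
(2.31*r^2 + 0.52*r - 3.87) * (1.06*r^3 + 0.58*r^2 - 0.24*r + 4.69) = 2.4486*r^5 + 1.891*r^4 - 4.355*r^3 + 8.4645*r^2 + 3.3676*r - 18.1503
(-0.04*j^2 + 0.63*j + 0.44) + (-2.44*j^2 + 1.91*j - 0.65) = -2.48*j^2 + 2.54*j - 0.21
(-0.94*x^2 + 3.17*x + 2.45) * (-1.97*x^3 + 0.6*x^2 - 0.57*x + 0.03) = 1.8518*x^5 - 6.8089*x^4 - 2.3887*x^3 - 0.3651*x^2 - 1.3014*x + 0.0735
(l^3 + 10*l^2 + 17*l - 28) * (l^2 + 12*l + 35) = l^5 + 22*l^4 + 172*l^3 + 526*l^2 + 259*l - 980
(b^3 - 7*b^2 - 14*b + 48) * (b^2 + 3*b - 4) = b^5 - 4*b^4 - 39*b^3 + 34*b^2 + 200*b - 192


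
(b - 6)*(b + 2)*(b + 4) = b^3 - 28*b - 48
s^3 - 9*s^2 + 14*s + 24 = (s - 6)*(s - 4)*(s + 1)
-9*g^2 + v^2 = (-3*g + v)*(3*g + v)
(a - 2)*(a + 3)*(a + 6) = a^3 + 7*a^2 - 36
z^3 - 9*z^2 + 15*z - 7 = (z - 7)*(z - 1)^2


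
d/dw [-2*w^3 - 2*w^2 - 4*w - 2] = -6*w^2 - 4*w - 4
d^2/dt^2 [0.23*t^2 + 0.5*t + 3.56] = 0.460000000000000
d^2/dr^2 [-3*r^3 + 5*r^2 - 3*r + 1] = 10 - 18*r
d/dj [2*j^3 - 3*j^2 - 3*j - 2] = 6*j^2 - 6*j - 3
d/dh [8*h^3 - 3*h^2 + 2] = 6*h*(4*h - 1)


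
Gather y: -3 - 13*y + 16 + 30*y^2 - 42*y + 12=30*y^2 - 55*y + 25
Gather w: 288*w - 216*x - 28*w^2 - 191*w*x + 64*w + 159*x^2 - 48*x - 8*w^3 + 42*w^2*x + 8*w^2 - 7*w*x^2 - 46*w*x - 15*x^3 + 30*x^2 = -8*w^3 + w^2*(42*x - 20) + w*(-7*x^2 - 237*x + 352) - 15*x^3 + 189*x^2 - 264*x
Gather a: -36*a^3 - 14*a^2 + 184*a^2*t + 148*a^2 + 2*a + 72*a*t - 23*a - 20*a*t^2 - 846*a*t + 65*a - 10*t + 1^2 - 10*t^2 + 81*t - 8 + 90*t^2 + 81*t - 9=-36*a^3 + a^2*(184*t + 134) + a*(-20*t^2 - 774*t + 44) + 80*t^2 + 152*t - 16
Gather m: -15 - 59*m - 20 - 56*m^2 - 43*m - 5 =-56*m^2 - 102*m - 40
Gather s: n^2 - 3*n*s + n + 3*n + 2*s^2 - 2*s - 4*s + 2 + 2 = n^2 + 4*n + 2*s^2 + s*(-3*n - 6) + 4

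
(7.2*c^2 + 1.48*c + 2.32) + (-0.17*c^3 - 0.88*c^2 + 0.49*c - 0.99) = -0.17*c^3 + 6.32*c^2 + 1.97*c + 1.33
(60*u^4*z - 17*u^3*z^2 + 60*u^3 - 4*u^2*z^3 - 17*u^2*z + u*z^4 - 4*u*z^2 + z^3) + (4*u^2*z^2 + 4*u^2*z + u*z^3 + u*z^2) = 60*u^4*z - 17*u^3*z^2 + 60*u^3 - 4*u^2*z^3 + 4*u^2*z^2 - 13*u^2*z + u*z^4 + u*z^3 - 3*u*z^2 + z^3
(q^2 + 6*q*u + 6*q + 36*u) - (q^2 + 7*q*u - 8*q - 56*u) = -q*u + 14*q + 92*u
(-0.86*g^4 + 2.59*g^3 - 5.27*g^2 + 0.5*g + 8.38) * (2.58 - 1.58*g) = 1.3588*g^5 - 6.311*g^4 + 15.0088*g^3 - 14.3866*g^2 - 11.9504*g + 21.6204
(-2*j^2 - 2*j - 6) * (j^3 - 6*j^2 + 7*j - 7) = -2*j^5 + 10*j^4 - 8*j^3 + 36*j^2 - 28*j + 42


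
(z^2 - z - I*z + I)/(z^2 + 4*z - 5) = (z - I)/(z + 5)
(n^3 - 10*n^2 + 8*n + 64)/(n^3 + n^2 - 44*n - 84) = (n^2 - 12*n + 32)/(n^2 - n - 42)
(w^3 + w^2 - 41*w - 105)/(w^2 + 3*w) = w - 2 - 35/w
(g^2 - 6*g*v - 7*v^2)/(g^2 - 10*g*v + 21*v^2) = (-g - v)/(-g + 3*v)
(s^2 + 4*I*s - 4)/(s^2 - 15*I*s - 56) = (-s^2 - 4*I*s + 4)/(-s^2 + 15*I*s + 56)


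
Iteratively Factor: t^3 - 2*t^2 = (t - 2)*(t^2) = t*(t - 2)*(t)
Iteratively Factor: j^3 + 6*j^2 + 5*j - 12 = (j - 1)*(j^2 + 7*j + 12) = (j - 1)*(j + 4)*(j + 3)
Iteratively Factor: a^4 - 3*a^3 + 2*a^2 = (a - 1)*(a^3 - 2*a^2) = a*(a - 1)*(a^2 - 2*a) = a*(a - 2)*(a - 1)*(a)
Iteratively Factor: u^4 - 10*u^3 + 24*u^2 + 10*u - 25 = (u - 5)*(u^3 - 5*u^2 - u + 5) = (u - 5)^2*(u^2 - 1) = (u - 5)^2*(u + 1)*(u - 1)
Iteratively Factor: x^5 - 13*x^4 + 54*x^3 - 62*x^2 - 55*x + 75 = (x - 5)*(x^4 - 8*x^3 + 14*x^2 + 8*x - 15) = (x - 5)*(x - 1)*(x^3 - 7*x^2 + 7*x + 15) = (x - 5)^2*(x - 1)*(x^2 - 2*x - 3) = (x - 5)^2*(x - 3)*(x - 1)*(x + 1)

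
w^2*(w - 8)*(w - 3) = w^4 - 11*w^3 + 24*w^2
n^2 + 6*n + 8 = (n + 2)*(n + 4)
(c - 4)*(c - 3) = c^2 - 7*c + 12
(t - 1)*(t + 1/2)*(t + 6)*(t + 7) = t^4 + 25*t^3/2 + 35*t^2 - 55*t/2 - 21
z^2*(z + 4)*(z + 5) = z^4 + 9*z^3 + 20*z^2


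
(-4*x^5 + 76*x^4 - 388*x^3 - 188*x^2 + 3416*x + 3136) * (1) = -4*x^5 + 76*x^4 - 388*x^3 - 188*x^2 + 3416*x + 3136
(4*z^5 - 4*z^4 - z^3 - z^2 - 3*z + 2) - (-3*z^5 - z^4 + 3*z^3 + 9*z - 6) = 7*z^5 - 3*z^4 - 4*z^3 - z^2 - 12*z + 8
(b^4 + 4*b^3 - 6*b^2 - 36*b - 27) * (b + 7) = b^5 + 11*b^4 + 22*b^3 - 78*b^2 - 279*b - 189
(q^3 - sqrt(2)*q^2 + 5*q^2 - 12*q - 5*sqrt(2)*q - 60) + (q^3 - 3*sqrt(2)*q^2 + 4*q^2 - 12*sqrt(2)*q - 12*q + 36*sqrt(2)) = 2*q^3 - 4*sqrt(2)*q^2 + 9*q^2 - 17*sqrt(2)*q - 24*q - 60 + 36*sqrt(2)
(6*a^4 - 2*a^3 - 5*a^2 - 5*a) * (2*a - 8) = 12*a^5 - 52*a^4 + 6*a^3 + 30*a^2 + 40*a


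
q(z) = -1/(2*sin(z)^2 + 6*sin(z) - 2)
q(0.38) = -2.00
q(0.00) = 0.50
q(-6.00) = 5.98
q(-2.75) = 0.25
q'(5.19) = 0.03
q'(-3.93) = -0.59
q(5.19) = 0.17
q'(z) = -(-4*sin(z)*cos(z) - 6*cos(z))/(2*sin(z)^2 + 6*sin(z) - 2)^2 = (2*sin(z) + 3)*cos(z)/(2*(3*sin(z) - cos(z)^2)^2)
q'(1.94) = -0.12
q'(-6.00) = 243.99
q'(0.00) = 1.50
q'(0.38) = 27.72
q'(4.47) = -0.01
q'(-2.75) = -0.26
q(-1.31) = 0.17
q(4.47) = 0.17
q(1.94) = -0.19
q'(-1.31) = 0.02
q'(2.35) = -0.58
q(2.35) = -0.30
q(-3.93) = -0.31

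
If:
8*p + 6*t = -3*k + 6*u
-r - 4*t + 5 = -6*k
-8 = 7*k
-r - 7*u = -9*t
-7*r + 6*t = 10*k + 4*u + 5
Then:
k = -8/7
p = 159/868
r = 197/217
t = -150/217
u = -221/217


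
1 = 1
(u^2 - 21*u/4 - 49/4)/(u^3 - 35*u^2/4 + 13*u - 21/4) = (4*u + 7)/(4*u^2 - 7*u + 3)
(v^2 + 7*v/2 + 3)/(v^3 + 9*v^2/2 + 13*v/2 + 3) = 1/(v + 1)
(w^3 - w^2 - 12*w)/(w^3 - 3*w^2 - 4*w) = (w + 3)/(w + 1)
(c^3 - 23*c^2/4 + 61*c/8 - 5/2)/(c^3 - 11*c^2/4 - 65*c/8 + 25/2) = (2*c - 1)/(2*c + 5)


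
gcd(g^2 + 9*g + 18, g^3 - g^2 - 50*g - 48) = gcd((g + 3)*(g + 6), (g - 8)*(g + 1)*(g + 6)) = g + 6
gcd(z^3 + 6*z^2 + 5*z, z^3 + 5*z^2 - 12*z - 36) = 1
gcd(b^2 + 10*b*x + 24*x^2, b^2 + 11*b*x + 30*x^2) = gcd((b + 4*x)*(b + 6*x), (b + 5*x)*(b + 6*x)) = b + 6*x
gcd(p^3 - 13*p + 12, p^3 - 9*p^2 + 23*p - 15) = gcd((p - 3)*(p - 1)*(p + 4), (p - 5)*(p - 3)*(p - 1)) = p^2 - 4*p + 3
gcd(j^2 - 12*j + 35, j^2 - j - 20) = j - 5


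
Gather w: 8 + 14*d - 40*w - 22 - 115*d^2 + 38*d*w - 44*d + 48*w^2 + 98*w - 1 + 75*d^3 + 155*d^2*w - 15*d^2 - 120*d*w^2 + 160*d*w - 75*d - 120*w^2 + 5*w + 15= 75*d^3 - 130*d^2 - 105*d + w^2*(-120*d - 72) + w*(155*d^2 + 198*d + 63)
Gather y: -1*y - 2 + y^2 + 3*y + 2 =y^2 + 2*y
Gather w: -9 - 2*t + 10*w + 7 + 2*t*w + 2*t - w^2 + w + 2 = -w^2 + w*(2*t + 11)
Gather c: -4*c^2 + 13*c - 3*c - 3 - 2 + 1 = -4*c^2 + 10*c - 4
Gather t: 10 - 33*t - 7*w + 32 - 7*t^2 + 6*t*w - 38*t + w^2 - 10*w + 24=-7*t^2 + t*(6*w - 71) + w^2 - 17*w + 66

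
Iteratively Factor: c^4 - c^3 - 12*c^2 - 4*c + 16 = (c + 2)*(c^3 - 3*c^2 - 6*c + 8) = (c + 2)^2*(c^2 - 5*c + 4) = (c - 1)*(c + 2)^2*(c - 4)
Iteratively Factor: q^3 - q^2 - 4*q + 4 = (q - 1)*(q^2 - 4) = (q - 2)*(q - 1)*(q + 2)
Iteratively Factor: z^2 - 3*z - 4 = (z - 4)*(z + 1)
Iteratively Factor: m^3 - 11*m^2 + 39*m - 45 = (m - 3)*(m^2 - 8*m + 15) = (m - 3)^2*(m - 5)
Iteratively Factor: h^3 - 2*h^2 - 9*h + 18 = (h - 3)*(h^2 + h - 6) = (h - 3)*(h - 2)*(h + 3)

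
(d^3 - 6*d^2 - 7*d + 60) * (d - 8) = d^4 - 14*d^3 + 41*d^2 + 116*d - 480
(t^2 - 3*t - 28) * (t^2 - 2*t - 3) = t^4 - 5*t^3 - 25*t^2 + 65*t + 84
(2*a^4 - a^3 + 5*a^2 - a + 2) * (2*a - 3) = 4*a^5 - 8*a^4 + 13*a^3 - 17*a^2 + 7*a - 6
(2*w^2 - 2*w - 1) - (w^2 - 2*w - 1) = w^2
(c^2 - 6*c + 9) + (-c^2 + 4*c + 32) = 41 - 2*c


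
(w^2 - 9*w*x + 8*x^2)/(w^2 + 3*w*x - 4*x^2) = (w - 8*x)/(w + 4*x)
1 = 1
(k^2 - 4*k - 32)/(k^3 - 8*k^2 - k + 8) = (k + 4)/(k^2 - 1)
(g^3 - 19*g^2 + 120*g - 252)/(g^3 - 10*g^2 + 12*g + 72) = (g - 7)/(g + 2)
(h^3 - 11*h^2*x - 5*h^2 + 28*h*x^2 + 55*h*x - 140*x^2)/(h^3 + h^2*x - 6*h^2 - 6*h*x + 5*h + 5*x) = (h^2 - 11*h*x + 28*x^2)/(h^2 + h*x - h - x)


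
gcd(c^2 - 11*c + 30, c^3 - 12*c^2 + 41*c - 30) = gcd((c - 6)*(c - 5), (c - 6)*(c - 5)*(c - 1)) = c^2 - 11*c + 30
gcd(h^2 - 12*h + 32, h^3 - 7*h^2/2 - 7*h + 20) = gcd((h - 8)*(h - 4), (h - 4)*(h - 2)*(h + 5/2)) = h - 4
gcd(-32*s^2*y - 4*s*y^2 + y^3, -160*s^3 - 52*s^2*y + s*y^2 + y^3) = -32*s^2 - 4*s*y + y^2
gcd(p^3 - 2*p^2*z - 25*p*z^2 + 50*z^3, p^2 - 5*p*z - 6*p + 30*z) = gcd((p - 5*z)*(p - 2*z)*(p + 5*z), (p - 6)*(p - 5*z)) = -p + 5*z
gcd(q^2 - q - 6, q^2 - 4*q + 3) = q - 3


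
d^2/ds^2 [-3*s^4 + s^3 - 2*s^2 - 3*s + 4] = -36*s^2 + 6*s - 4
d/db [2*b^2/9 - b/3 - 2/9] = 4*b/9 - 1/3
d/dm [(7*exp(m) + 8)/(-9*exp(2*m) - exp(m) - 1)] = ((7*exp(m) + 8)*(18*exp(m) + 1) - 63*exp(2*m) - 7*exp(m) - 7)*exp(m)/(9*exp(2*m) + exp(m) + 1)^2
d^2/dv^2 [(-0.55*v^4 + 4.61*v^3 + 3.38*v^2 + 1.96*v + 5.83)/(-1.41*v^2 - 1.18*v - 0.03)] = (2.18691*v^6 + 5.49054000000001*v^5 + 4.73450999999999*v^4 - 8.68246600000001*v^3 - 69.659118*v^2 - 57.72717*v - 15.609482)/(2.803221*v^6 + 7.037874*v^5 + 6.068781*v^4 + 1.942516*v^3 + 0.129123*v^2 + 0.003186*v + 2.7e-5)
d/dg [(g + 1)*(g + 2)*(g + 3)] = 3*g^2 + 12*g + 11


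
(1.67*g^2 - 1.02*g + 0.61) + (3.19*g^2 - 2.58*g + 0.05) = 4.86*g^2 - 3.6*g + 0.66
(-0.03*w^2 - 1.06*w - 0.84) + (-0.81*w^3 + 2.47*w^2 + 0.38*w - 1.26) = -0.81*w^3 + 2.44*w^2 - 0.68*w - 2.1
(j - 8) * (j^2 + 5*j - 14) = j^3 - 3*j^2 - 54*j + 112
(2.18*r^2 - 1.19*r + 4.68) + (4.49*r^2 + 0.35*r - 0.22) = 6.67*r^2 - 0.84*r + 4.46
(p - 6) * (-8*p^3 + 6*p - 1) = -8*p^4 + 48*p^3 + 6*p^2 - 37*p + 6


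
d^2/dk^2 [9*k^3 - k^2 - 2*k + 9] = 54*k - 2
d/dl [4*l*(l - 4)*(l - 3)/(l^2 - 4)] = 4*(l^4 - 24*l^2 + 56*l - 48)/(l^4 - 8*l^2 + 16)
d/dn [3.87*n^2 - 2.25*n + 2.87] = 7.74*n - 2.25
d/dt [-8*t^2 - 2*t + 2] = -16*t - 2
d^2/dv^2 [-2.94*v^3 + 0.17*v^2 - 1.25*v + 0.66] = 0.34 - 17.64*v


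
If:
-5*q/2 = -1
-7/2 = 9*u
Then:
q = 2/5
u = -7/18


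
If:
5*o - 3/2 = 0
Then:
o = 3/10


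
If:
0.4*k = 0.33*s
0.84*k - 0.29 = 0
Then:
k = 0.35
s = 0.42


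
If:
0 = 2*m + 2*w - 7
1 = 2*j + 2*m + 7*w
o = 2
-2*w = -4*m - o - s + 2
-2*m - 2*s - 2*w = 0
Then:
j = -59/8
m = 7/4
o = 2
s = -7/2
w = 7/4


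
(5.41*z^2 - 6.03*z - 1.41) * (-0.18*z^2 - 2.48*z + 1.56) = -0.9738*z^4 - 12.3314*z^3 + 23.6478*z^2 - 5.91*z - 2.1996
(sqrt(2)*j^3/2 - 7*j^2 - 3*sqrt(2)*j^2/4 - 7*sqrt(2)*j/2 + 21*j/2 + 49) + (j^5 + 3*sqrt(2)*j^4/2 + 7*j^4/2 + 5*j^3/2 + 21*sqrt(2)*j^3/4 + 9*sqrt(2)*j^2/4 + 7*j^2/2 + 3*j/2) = j^5 + 3*sqrt(2)*j^4/2 + 7*j^4/2 + 5*j^3/2 + 23*sqrt(2)*j^3/4 - 7*j^2/2 + 3*sqrt(2)*j^2/2 - 7*sqrt(2)*j/2 + 12*j + 49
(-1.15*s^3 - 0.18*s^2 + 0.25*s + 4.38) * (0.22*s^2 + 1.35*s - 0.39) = -0.253*s^5 - 1.5921*s^4 + 0.2605*s^3 + 1.3713*s^2 + 5.8155*s - 1.7082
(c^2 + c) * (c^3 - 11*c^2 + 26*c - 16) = c^5 - 10*c^4 + 15*c^3 + 10*c^2 - 16*c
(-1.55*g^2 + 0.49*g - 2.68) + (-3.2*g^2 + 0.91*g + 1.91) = -4.75*g^2 + 1.4*g - 0.77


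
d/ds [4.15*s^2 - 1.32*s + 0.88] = 8.3*s - 1.32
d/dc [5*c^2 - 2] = 10*c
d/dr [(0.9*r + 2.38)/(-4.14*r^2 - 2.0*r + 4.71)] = (3.726*r^2 + 19.7064*r + 8.999)/(17.1396*r^4 + 16.56*r^3 - 34.9988*r^2 - 18.84*r + 22.1841)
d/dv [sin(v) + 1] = cos(v)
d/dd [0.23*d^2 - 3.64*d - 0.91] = 0.46*d - 3.64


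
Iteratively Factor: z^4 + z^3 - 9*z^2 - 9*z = (z)*(z^3 + z^2 - 9*z - 9) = z*(z + 3)*(z^2 - 2*z - 3) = z*(z - 3)*(z + 3)*(z + 1)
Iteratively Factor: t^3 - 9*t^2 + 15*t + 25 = (t + 1)*(t^2 - 10*t + 25) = (t - 5)*(t + 1)*(t - 5)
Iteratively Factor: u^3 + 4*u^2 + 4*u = (u)*(u^2 + 4*u + 4) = u*(u + 2)*(u + 2)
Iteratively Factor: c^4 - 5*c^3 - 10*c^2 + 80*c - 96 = (c - 2)*(c^3 - 3*c^2 - 16*c + 48) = (c - 3)*(c - 2)*(c^2 - 16) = (c - 3)*(c - 2)*(c + 4)*(c - 4)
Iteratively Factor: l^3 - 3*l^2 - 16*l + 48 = (l - 4)*(l^2 + l - 12) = (l - 4)*(l - 3)*(l + 4)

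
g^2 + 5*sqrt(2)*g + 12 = (g + 2*sqrt(2))*(g + 3*sqrt(2))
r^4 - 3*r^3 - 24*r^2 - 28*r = r*(r - 7)*(r + 2)^2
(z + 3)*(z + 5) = z^2 + 8*z + 15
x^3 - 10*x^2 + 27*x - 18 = (x - 6)*(x - 3)*(x - 1)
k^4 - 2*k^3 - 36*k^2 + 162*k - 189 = (k - 3)^3*(k + 7)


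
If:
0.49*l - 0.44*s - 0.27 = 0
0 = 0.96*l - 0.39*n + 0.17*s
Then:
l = 0.897959183673469*s + 0.551020408163265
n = 2.64625850340136*s + 1.3563579277865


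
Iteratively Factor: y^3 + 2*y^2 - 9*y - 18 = (y + 2)*(y^2 - 9) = (y + 2)*(y + 3)*(y - 3)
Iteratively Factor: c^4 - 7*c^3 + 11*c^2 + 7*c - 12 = (c - 3)*(c^3 - 4*c^2 - c + 4) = (c - 4)*(c - 3)*(c^2 - 1) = (c - 4)*(c - 3)*(c + 1)*(c - 1)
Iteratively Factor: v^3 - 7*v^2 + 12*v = (v - 3)*(v^2 - 4*v) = (v - 4)*(v - 3)*(v)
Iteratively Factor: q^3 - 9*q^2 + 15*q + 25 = (q + 1)*(q^2 - 10*q + 25) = (q - 5)*(q + 1)*(q - 5)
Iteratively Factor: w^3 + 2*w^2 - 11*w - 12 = (w + 1)*(w^2 + w - 12) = (w + 1)*(w + 4)*(w - 3)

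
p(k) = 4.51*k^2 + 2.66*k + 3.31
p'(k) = 9.02*k + 2.66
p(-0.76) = 3.89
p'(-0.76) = -4.20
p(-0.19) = 2.97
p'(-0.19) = 0.95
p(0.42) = 5.22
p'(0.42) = 6.45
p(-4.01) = 65.16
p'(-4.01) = -33.51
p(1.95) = 25.65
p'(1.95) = 20.25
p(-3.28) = 43.11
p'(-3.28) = -26.93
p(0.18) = 3.93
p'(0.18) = 4.28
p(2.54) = 39.16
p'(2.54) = 25.57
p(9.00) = 392.56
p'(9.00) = 83.84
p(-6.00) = 149.71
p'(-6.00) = -51.46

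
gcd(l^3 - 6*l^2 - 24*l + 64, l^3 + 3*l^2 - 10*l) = l - 2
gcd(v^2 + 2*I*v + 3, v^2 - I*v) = v - I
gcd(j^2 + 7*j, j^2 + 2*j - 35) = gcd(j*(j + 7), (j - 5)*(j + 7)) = j + 7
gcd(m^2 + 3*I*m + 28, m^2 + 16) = m - 4*I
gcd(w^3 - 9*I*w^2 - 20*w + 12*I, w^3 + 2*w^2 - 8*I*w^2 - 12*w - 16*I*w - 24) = w^2 - 8*I*w - 12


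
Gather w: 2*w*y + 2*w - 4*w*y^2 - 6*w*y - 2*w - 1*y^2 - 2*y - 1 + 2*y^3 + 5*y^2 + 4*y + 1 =w*(-4*y^2 - 4*y) + 2*y^3 + 4*y^2 + 2*y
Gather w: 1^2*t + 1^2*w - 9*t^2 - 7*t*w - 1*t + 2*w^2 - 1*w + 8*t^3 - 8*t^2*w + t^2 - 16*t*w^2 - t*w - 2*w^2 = 8*t^3 - 8*t^2 - 16*t*w^2 + w*(-8*t^2 - 8*t)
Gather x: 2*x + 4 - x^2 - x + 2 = -x^2 + x + 6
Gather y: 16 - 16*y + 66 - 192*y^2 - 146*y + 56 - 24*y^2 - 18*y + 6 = -216*y^2 - 180*y + 144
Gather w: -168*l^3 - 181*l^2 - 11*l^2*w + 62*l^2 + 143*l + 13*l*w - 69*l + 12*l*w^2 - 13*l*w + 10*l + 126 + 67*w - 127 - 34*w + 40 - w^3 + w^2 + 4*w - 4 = -168*l^3 - 119*l^2 + 84*l - w^3 + w^2*(12*l + 1) + w*(37 - 11*l^2) + 35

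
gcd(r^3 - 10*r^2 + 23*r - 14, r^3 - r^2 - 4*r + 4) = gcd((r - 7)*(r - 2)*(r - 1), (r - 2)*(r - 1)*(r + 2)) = r^2 - 3*r + 2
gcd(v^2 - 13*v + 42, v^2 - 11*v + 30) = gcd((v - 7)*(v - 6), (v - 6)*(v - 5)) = v - 6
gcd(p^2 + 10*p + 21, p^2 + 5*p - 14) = p + 7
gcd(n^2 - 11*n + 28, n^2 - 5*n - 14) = n - 7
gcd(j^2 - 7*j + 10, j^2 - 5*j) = j - 5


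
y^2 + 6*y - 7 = (y - 1)*(y + 7)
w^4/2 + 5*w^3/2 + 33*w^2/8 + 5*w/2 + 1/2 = (w/2 + 1)*(w + 1/2)^2*(w + 2)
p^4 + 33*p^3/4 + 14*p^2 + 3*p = p*(p + 1/4)*(p + 2)*(p + 6)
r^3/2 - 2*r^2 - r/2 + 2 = (r/2 + 1/2)*(r - 4)*(r - 1)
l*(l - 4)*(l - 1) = l^3 - 5*l^2 + 4*l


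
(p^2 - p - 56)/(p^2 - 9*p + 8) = (p + 7)/(p - 1)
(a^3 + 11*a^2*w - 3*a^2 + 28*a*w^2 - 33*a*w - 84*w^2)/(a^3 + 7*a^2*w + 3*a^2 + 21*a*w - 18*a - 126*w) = (a + 4*w)/(a + 6)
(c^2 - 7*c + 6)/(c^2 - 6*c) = (c - 1)/c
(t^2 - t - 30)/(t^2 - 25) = (t - 6)/(t - 5)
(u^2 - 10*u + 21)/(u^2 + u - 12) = (u - 7)/(u + 4)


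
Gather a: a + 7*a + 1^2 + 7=8*a + 8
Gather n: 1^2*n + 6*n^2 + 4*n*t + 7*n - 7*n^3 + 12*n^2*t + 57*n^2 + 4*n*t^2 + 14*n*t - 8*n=-7*n^3 + n^2*(12*t + 63) + n*(4*t^2 + 18*t)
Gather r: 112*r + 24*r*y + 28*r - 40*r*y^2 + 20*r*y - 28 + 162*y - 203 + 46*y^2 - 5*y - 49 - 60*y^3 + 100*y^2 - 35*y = r*(-40*y^2 + 44*y + 140) - 60*y^3 + 146*y^2 + 122*y - 280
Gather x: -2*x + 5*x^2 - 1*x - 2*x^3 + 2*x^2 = -2*x^3 + 7*x^2 - 3*x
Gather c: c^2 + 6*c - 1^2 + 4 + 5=c^2 + 6*c + 8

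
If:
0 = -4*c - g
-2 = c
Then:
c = -2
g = 8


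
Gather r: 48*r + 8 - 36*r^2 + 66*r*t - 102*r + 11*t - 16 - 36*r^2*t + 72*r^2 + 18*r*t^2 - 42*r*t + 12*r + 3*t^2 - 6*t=r^2*(36 - 36*t) + r*(18*t^2 + 24*t - 42) + 3*t^2 + 5*t - 8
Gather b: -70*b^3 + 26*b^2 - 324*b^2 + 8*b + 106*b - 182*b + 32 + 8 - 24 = -70*b^3 - 298*b^2 - 68*b + 16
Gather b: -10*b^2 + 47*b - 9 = -10*b^2 + 47*b - 9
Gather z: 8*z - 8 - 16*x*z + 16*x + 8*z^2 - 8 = 16*x + 8*z^2 + z*(8 - 16*x) - 16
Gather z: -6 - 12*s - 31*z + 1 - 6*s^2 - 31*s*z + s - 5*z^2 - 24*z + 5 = -6*s^2 - 11*s - 5*z^2 + z*(-31*s - 55)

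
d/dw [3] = 0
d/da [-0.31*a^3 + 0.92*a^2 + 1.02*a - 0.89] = -0.93*a^2 + 1.84*a + 1.02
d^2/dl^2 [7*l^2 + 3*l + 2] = 14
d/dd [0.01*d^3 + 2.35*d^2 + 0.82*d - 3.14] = 0.03*d^2 + 4.7*d + 0.82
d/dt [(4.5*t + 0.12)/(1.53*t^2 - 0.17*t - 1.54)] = (6.885*t^2 - 0.765*t - (3.06*t - 0.17)*(4.5*t + 0.12) - 6.93)/(-1.53*t^2 + 0.17*t + 1.54)^2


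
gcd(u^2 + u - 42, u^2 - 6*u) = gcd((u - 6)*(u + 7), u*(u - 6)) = u - 6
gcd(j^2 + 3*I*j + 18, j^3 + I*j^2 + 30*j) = j + 6*I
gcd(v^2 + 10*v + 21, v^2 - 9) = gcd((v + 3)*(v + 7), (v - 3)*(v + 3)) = v + 3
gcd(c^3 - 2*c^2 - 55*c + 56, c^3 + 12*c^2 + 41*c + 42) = c + 7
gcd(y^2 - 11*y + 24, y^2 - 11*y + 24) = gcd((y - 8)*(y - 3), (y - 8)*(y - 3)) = y^2 - 11*y + 24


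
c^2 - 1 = (c - 1)*(c + 1)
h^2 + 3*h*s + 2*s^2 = (h + s)*(h + 2*s)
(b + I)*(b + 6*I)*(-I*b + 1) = -I*b^3 + 8*b^2 + 13*I*b - 6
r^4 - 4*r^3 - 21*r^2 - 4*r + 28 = (r - 7)*(r - 1)*(r + 2)^2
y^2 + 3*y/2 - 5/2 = (y - 1)*(y + 5/2)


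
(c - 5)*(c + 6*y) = c^2 + 6*c*y - 5*c - 30*y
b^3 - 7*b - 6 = (b - 3)*(b + 1)*(b + 2)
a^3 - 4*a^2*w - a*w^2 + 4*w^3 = (a - 4*w)*(a - w)*(a + w)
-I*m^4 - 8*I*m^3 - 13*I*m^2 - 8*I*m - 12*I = (m + 2)*(m + 6)*(m - I)*(-I*m + 1)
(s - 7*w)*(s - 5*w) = s^2 - 12*s*w + 35*w^2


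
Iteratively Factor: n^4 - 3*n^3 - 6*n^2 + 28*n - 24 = (n - 2)*(n^3 - n^2 - 8*n + 12) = (n - 2)*(n + 3)*(n^2 - 4*n + 4) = (n - 2)^2*(n + 3)*(n - 2)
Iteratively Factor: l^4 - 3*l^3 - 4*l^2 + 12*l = (l - 2)*(l^3 - l^2 - 6*l) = (l - 2)*(l + 2)*(l^2 - 3*l) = (l - 3)*(l - 2)*(l + 2)*(l)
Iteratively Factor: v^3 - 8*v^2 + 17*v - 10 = (v - 2)*(v^2 - 6*v + 5) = (v - 2)*(v - 1)*(v - 5)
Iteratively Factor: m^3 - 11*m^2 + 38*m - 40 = (m - 4)*(m^2 - 7*m + 10) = (m - 5)*(m - 4)*(m - 2)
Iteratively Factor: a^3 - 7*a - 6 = (a + 1)*(a^2 - a - 6) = (a - 3)*(a + 1)*(a + 2)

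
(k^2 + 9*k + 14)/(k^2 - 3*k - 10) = (k + 7)/(k - 5)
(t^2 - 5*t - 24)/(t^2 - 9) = (t - 8)/(t - 3)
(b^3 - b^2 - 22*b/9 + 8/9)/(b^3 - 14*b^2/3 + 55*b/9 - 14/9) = (3*b + 4)/(3*b - 7)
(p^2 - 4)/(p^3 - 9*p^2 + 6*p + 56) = (p - 2)/(p^2 - 11*p + 28)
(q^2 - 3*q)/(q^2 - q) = (q - 3)/(q - 1)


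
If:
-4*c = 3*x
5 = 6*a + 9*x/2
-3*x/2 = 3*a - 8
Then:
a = 19/3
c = 11/2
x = -22/3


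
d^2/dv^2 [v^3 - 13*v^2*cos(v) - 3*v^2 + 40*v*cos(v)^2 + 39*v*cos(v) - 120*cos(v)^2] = 13*v^2*cos(v) + 52*v*sin(v) - 39*v*cos(v) - 80*v*cos(2*v) + 6*v - 78*sin(v) - 80*sin(2*v) - 26*cos(v) + 240*cos(2*v) - 6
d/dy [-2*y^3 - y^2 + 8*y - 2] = -6*y^2 - 2*y + 8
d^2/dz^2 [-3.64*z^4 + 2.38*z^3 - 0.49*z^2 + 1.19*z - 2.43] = -43.68*z^2 + 14.28*z - 0.98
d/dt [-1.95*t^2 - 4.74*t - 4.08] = -3.9*t - 4.74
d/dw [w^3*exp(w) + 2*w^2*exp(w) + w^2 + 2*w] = w^3*exp(w) + 5*w^2*exp(w) + 4*w*exp(w) + 2*w + 2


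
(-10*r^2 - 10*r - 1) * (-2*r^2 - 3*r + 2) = 20*r^4 + 50*r^3 + 12*r^2 - 17*r - 2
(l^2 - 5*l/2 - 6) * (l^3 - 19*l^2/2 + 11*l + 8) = l^5 - 12*l^4 + 115*l^3/4 + 75*l^2/2 - 86*l - 48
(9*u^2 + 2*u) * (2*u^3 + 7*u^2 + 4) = 18*u^5 + 67*u^4 + 14*u^3 + 36*u^2 + 8*u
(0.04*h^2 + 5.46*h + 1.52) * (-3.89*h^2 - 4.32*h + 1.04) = -0.1556*h^4 - 21.4122*h^3 - 29.4584*h^2 - 0.888000000000001*h + 1.5808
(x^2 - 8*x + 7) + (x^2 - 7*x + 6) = 2*x^2 - 15*x + 13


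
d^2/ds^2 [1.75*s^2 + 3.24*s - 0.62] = 3.50000000000000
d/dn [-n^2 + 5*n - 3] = 5 - 2*n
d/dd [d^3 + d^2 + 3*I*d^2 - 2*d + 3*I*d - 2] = 3*d^2 + d*(2 + 6*I) - 2 + 3*I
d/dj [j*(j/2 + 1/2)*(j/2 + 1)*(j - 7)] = j^3 - 3*j^2 - 19*j/2 - 7/2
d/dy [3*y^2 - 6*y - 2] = 6*y - 6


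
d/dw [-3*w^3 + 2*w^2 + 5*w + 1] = -9*w^2 + 4*w + 5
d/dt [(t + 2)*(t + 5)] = 2*t + 7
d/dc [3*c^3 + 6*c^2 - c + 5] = 9*c^2 + 12*c - 1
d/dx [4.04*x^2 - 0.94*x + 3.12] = 8.08*x - 0.94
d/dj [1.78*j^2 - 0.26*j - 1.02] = 3.56*j - 0.26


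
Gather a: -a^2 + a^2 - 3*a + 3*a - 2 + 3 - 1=0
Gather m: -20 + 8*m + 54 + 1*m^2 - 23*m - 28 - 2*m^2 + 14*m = -m^2 - m + 6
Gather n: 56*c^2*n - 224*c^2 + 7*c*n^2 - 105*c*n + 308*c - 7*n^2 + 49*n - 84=-224*c^2 + 308*c + n^2*(7*c - 7) + n*(56*c^2 - 105*c + 49) - 84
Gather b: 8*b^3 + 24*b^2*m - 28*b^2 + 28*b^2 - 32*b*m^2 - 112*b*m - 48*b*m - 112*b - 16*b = 8*b^3 + 24*b^2*m + b*(-32*m^2 - 160*m - 128)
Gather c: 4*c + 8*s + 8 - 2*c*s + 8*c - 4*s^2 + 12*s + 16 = c*(12 - 2*s) - 4*s^2 + 20*s + 24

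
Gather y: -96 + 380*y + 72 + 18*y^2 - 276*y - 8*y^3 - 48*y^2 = -8*y^3 - 30*y^2 + 104*y - 24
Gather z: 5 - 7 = -2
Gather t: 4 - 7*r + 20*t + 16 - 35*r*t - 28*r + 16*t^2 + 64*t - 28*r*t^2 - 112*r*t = -35*r + t^2*(16 - 28*r) + t*(84 - 147*r) + 20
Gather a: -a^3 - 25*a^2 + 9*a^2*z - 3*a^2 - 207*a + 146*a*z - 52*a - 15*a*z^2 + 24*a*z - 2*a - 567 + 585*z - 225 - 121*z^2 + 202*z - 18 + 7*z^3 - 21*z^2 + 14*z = -a^3 + a^2*(9*z - 28) + a*(-15*z^2 + 170*z - 261) + 7*z^3 - 142*z^2 + 801*z - 810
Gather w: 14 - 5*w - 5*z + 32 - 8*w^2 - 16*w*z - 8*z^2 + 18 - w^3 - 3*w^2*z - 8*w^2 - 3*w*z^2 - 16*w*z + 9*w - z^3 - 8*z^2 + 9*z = -w^3 + w^2*(-3*z - 16) + w*(-3*z^2 - 32*z + 4) - z^3 - 16*z^2 + 4*z + 64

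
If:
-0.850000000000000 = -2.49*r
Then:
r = 0.34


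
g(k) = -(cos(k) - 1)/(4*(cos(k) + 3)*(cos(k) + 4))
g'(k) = -(cos(k) - 1)*sin(k)/(4*(cos(k) + 3)*(cos(k) + 4)^2) - (cos(k) - 1)*sin(k)/(4*(cos(k) + 3)^2*(cos(k) + 4)) + sin(k)/(4*(cos(k) + 3)*(cos(k) + 4))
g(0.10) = 0.00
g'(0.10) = 0.00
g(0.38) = 0.00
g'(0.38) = 0.00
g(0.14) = 0.00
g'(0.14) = 0.00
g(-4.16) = 0.04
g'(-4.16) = 0.05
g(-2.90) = 0.08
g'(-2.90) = -0.03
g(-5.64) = 0.00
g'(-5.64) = 0.01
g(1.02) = 0.01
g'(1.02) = 0.02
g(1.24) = 0.01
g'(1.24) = 0.02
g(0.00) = 0.00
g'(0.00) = 0.00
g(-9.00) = 0.07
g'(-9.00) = -0.04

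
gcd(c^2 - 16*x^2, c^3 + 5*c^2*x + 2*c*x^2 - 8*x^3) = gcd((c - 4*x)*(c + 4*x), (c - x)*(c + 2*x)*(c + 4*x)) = c + 4*x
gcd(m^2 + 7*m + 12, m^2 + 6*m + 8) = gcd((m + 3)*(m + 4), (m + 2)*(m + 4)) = m + 4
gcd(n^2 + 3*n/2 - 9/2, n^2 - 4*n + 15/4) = n - 3/2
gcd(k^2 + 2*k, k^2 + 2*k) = k^2 + 2*k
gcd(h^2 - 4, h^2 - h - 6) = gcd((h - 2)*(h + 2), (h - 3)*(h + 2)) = h + 2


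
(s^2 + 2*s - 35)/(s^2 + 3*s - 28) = (s - 5)/(s - 4)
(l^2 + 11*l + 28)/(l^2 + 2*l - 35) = (l + 4)/(l - 5)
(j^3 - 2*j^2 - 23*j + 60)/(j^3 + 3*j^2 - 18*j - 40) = (j - 3)/(j + 2)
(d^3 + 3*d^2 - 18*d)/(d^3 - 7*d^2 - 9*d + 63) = d*(d + 6)/(d^2 - 4*d - 21)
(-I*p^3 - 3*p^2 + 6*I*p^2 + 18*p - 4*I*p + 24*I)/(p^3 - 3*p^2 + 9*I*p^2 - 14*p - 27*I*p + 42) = (-I*p^3 + p^2*(-3 + 6*I) + p*(18 - 4*I) + 24*I)/(p^3 + p^2*(-3 + 9*I) + p*(-14 - 27*I) + 42)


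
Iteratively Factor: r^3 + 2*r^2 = (r)*(r^2 + 2*r) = r*(r + 2)*(r)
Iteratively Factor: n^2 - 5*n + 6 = (n - 2)*(n - 3)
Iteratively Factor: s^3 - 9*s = (s + 3)*(s^2 - 3*s) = (s - 3)*(s + 3)*(s)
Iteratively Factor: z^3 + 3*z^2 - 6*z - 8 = (z + 1)*(z^2 + 2*z - 8) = (z + 1)*(z + 4)*(z - 2)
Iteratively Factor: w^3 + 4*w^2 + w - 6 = (w + 2)*(w^2 + 2*w - 3) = (w - 1)*(w + 2)*(w + 3)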